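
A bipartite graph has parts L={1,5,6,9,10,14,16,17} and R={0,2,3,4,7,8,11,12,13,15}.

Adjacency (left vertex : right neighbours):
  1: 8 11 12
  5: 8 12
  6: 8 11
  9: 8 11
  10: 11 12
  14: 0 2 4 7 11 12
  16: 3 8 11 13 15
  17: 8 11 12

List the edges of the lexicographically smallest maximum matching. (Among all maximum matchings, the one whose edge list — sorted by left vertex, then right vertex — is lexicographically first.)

Lex-smallest maximum matching: {(1,8), (5,12), (6,11), (14,0), (16,3)}

|M| = 5 (so the lex-smallest maximum matching has 5 edges)
process left vertices in ascending order; for each, take the smallest-labelled available neighbour that still permits 5 edges overall, or leave it unmatched if none does
lex-smallest matching: {1-8, 5-12, 6-11, 14-0, 16-3}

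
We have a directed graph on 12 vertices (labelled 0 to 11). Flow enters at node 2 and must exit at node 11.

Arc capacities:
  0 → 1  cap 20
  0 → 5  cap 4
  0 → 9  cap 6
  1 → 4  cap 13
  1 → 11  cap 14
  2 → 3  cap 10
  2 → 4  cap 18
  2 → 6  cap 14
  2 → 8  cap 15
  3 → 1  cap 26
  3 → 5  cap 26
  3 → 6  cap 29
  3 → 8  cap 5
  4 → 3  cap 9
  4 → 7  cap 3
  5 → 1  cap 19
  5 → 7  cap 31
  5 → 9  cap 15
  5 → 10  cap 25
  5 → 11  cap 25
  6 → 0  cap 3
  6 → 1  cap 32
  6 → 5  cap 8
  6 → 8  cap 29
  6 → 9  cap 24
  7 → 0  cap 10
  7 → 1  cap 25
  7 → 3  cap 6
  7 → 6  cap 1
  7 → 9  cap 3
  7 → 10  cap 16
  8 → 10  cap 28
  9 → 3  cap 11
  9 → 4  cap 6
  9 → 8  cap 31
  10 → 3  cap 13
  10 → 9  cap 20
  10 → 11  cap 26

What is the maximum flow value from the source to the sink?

augment #1: 2→3→1→11 bottleneck 10, total now 10
augment #2: 2→6→1→11 bottleneck 4, total now 14
augment #3: 2→6→5→11 bottleneck 8, total now 22
augment #4: 2→8→10→11 bottleneck 15, total now 37
augment #5: 2→4→3→5→11 bottleneck 9, total now 46
augment #6: 2→4→7→10→11 bottleneck 3, total now 49
augment #7: 2→6→0→5→11 bottleneck 2, total now 51

Maximum flow value: 51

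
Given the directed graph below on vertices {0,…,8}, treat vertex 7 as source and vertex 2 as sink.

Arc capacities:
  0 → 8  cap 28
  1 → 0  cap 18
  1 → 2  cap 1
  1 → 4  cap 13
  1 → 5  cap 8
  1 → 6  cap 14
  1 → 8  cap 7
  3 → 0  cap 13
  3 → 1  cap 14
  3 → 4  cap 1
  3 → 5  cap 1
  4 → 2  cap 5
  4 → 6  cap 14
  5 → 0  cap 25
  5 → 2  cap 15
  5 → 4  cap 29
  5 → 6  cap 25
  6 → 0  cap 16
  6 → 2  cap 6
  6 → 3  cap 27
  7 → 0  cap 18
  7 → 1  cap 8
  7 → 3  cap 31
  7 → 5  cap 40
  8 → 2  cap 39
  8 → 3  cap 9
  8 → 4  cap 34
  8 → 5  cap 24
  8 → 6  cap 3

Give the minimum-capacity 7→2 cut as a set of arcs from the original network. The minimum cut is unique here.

augment #1: 7→1→2 push 1
augment #2: 7→5→2 push 15
augment #3: 7→0→8→2 push 18
augment #4: 7→1→4→2 push 5
augment #5: 7→1→6→2 push 2
augment #6: 7→5→6→2 push 4
augment #7: 7→3→0→8→2 push 10
augment #8: 7→3→1→8→2 push 7
max flow = 62; residual-reachable set from 7 gives S-side
cut edges (S→T): {(0,8), (1,2), (1,8), (4,2), (5,2), (6,2)} total cap 62

Min-cut arcs: {(0,8), (1,2), (1,8), (4,2), (5,2), (6,2)} (total capacity 62)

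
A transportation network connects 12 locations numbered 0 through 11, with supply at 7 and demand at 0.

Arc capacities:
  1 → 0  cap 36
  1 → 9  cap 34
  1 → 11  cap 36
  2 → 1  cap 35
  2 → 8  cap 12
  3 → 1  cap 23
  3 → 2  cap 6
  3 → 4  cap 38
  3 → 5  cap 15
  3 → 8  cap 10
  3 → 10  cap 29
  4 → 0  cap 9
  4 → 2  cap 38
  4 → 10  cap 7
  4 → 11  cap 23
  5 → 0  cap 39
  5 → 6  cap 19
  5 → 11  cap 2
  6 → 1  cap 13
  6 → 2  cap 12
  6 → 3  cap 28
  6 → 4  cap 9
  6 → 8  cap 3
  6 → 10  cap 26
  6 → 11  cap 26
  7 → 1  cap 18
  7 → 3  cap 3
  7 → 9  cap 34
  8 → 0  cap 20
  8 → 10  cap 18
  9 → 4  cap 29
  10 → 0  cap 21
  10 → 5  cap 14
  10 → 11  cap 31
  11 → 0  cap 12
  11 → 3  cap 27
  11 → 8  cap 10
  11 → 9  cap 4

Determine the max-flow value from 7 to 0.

Maximum flow value: 50

augment #1: 7→1→0 bottleneck 18, total now 18
augment #2: 7→3→1→0 bottleneck 3, total now 21
augment #3: 7→9→4→0 bottleneck 9, total now 30
augment #4: 7→9→4→10→0 bottleneck 7, total now 37
augment #5: 7→9→4→11→0 bottleneck 12, total now 49
augment #6: 7→9→4→2→1→0 bottleneck 1, total now 50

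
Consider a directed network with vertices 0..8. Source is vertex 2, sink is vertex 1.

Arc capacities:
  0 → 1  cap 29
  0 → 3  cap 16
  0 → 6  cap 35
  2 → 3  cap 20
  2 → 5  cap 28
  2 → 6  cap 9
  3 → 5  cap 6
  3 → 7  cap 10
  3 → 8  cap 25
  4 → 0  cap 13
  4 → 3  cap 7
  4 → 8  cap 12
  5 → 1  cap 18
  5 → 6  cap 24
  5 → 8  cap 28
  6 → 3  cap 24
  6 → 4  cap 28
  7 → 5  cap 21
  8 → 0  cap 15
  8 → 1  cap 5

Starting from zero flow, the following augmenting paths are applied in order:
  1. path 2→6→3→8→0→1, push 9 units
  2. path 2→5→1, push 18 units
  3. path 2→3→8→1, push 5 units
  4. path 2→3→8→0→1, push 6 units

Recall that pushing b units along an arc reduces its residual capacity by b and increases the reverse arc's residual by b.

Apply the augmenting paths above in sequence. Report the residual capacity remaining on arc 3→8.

Residual capacity of (3,8): 5

after path 1 (2→6→3→8→0→1, push 9): res(3,8)=16
after path 2 (2→5→1, push 18): res(3,8)=16
after path 3 (2→3→8→1, push 5): res(3,8)=11
after path 4 (2→3→8→0→1, push 6): res(3,8)=5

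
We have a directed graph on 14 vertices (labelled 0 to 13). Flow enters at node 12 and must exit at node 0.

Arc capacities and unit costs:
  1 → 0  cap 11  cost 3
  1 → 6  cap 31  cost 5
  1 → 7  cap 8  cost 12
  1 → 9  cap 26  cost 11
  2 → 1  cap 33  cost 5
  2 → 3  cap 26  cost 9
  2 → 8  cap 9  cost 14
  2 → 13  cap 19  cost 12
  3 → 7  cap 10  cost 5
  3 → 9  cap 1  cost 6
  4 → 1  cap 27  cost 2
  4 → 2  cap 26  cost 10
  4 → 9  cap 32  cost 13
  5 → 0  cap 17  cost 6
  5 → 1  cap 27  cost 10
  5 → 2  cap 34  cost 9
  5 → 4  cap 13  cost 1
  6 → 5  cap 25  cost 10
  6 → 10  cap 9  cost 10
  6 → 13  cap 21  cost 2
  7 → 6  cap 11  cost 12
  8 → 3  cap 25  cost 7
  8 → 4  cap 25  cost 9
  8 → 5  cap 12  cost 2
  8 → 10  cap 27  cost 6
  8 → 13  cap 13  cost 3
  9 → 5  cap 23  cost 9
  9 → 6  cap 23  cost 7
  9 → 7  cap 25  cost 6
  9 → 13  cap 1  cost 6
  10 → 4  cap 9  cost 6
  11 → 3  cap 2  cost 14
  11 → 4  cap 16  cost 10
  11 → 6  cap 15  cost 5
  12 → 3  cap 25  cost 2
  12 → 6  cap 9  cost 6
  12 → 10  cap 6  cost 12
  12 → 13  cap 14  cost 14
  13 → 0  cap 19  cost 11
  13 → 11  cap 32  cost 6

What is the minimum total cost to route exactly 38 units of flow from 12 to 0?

shortest-cost path #1: 12→6→13→0 push 9 @ unit cost 19 (adds 171)
shortest-cost path #2: 12→3→9→5→0 push 1 @ unit cost 23 (adds 23)
shortest-cost path #3: 12→10→4→1→0 push 6 @ unit cost 23 (adds 138)
shortest-cost path #4: 12→13→0 push 10 @ unit cost 25 (adds 250)
shortest-cost path #5: 12→13→6→5→0 push 4 @ unit cost 28 (adds 112)
shortest-cost path #6: 12→3→7→6→5→0 push 8 @ unit cost 35 (adds 280)
total cost = 974

Minimum cost for 38 units: 974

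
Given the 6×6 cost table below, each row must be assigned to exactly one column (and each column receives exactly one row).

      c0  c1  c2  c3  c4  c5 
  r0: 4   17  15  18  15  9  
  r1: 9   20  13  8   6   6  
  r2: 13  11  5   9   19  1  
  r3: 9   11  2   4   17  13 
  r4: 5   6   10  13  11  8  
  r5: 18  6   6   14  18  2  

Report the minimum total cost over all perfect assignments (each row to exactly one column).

one of 2 optimal assignments: row0→col0 (cost 4), row1→col4 (cost 6), row2→col2 (cost 5), row3→col3 (cost 4), row4→col1 (cost 6), row5→col5 (cost 2)
total = 4 + 6 + 5 + 4 + 6 + 2 = 27

Minimum assignment cost: 27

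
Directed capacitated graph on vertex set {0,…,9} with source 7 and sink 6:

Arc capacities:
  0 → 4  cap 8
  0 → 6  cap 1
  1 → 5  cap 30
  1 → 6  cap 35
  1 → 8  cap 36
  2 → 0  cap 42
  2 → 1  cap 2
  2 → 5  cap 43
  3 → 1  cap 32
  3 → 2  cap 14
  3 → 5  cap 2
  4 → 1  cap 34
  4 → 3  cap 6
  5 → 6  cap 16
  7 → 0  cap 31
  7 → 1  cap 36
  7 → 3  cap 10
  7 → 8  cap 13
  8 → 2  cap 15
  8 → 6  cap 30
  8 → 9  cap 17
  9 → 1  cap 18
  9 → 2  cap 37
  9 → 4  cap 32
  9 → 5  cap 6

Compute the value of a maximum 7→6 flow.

augment #1: 7→0→6 bottleneck 1, total now 1
augment #2: 7→1→6 bottleneck 35, total now 36
augment #3: 7→8→6 bottleneck 13, total now 49
augment #4: 7→1→5→6 bottleneck 1, total now 50
augment #5: 7→3→5→6 bottleneck 2, total now 52
augment #6: 7→3→1→5→6 bottleneck 8, total now 60
augment #7: 7→0→4→1→5→6 bottleneck 5, total now 65
augment #8: 7→0→4→1→8→6 bottleneck 3, total now 68

Maximum flow value: 68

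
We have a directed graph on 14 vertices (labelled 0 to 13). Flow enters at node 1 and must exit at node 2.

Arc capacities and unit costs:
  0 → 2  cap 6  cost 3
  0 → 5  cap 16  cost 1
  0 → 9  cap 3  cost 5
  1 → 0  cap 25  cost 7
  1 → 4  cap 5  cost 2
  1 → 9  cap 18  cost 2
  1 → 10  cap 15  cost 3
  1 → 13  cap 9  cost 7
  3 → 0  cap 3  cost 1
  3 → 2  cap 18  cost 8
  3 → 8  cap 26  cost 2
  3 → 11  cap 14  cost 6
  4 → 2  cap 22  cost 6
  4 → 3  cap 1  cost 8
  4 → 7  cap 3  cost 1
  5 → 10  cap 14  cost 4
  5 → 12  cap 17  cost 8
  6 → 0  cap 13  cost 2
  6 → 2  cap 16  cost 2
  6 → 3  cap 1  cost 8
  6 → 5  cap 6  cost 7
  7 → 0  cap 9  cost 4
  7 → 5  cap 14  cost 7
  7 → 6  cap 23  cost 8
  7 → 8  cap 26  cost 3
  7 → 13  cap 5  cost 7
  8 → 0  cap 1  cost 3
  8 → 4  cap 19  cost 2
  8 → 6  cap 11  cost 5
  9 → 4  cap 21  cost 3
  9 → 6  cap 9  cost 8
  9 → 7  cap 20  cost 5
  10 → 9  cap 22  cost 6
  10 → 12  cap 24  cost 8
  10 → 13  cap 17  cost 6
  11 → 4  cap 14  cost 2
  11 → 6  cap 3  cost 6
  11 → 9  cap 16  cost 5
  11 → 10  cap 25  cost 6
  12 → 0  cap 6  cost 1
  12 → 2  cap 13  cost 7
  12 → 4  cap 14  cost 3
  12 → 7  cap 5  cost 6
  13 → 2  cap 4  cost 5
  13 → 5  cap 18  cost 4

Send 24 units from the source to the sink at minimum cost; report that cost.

shortest-cost path #1: 1→4→2 push 5 @ unit cost 8 (adds 40)
shortest-cost path #2: 1→0→2 push 6 @ unit cost 10 (adds 60)
shortest-cost path #3: 1→9→4→2 push 13 @ unit cost 11 (adds 143)
total cost = 243

Minimum cost for 24 units: 243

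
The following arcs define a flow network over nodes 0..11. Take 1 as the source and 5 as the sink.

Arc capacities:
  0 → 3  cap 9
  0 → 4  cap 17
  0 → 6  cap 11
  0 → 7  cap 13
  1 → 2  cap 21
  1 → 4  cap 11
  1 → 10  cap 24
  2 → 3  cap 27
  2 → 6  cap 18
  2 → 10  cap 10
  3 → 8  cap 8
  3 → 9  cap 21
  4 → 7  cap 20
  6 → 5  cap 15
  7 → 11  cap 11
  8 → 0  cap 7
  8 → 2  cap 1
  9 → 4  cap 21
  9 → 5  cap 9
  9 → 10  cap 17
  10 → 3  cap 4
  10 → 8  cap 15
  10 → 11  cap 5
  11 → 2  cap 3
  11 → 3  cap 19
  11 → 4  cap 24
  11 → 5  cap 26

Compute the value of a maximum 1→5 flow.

Maximum flow value: 40

augment #1: 1→2→6→5 bottleneck 15, total now 15
augment #2: 1→10→11→5 bottleneck 5, total now 20
augment #3: 1→2→3→9→5 bottleneck 6, total now 26
augment #4: 1→4→7→11→5 bottleneck 11, total now 37
augment #5: 1→10→3→9→5 bottleneck 3, total now 40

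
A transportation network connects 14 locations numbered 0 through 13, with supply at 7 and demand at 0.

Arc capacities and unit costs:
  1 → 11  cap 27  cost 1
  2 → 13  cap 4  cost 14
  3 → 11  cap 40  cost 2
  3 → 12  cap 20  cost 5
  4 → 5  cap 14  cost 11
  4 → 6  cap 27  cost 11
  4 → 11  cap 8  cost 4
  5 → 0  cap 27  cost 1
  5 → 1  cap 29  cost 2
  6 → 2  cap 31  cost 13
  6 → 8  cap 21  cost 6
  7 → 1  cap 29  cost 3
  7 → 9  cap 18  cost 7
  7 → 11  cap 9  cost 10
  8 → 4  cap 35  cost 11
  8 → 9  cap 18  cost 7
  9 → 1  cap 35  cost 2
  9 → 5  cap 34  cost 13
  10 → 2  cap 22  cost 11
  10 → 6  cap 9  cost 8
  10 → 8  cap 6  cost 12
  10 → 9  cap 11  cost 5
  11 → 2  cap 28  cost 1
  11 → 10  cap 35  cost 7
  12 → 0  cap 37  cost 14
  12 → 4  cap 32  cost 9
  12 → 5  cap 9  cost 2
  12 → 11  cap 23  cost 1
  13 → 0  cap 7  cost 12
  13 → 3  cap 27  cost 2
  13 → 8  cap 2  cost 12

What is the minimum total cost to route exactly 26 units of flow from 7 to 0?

Minimum cost for 26 units: 614

shortest-cost path #1: 7→9→5→0 push 18 @ unit cost 21 (adds 378)
shortest-cost path #2: 7→1→11→2→13→3→12→5→0 push 4 @ unit cost 29 (adds 116)
shortest-cost path #3: 7→1→11→10→9→5→0 push 4 @ unit cost 30 (adds 120)
total cost = 614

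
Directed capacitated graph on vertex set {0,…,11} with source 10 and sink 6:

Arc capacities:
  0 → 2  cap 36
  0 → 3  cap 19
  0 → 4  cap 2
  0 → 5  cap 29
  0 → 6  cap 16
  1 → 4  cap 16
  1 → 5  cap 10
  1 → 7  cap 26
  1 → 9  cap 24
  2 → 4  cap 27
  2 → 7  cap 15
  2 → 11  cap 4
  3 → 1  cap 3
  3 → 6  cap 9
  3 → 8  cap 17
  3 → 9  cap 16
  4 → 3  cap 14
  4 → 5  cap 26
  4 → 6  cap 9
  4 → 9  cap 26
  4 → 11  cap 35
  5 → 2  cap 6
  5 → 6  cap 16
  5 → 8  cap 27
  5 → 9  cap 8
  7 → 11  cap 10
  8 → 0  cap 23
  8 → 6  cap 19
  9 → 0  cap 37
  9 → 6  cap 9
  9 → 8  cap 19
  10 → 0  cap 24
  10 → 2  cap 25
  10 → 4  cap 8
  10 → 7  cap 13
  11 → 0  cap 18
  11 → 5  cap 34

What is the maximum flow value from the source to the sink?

augment #1: 10→0→6 bottleneck 16, total now 16
augment #2: 10→4→6 bottleneck 8, total now 24
augment #3: 10→0→3→6 bottleneck 8, total now 32
augment #4: 10→2→4→6 bottleneck 1, total now 33
augment #5: 10→2→4→3→6 bottleneck 1, total now 34
augment #6: 10→2→4→5→6 bottleneck 16, total now 50
augment #7: 10→2→4→9→6 bottleneck 7, total now 57
augment #8: 10→7→11→5→8→6 bottleneck 10, total now 67

Maximum flow value: 67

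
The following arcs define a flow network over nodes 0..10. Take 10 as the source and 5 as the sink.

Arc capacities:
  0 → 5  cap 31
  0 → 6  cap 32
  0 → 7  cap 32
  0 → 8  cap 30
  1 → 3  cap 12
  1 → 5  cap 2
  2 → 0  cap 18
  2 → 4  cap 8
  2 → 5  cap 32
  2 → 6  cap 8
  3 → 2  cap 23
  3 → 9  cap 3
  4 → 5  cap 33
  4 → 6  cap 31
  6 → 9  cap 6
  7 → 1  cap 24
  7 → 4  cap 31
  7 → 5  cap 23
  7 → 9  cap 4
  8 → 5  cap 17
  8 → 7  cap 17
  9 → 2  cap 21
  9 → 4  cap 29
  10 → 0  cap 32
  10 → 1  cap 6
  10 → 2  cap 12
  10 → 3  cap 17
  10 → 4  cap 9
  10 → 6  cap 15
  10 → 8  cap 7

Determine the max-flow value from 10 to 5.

Maximum flow value: 89

augment #1: 10→0→5 bottleneck 31, total now 31
augment #2: 10→1→5 bottleneck 2, total now 33
augment #3: 10→2→5 bottleneck 12, total now 45
augment #4: 10→4→5 bottleneck 9, total now 54
augment #5: 10→8→5 bottleneck 7, total now 61
augment #6: 10→0→7→5 bottleneck 1, total now 62
augment #7: 10→3→2→5 bottleneck 17, total now 79
augment #8: 10→1→3→2→5 bottleneck 3, total now 82
augment #9: 10→6→9→4→5 bottleneck 6, total now 88
augment #10: 10→1→3→2→4→5 bottleneck 1, total now 89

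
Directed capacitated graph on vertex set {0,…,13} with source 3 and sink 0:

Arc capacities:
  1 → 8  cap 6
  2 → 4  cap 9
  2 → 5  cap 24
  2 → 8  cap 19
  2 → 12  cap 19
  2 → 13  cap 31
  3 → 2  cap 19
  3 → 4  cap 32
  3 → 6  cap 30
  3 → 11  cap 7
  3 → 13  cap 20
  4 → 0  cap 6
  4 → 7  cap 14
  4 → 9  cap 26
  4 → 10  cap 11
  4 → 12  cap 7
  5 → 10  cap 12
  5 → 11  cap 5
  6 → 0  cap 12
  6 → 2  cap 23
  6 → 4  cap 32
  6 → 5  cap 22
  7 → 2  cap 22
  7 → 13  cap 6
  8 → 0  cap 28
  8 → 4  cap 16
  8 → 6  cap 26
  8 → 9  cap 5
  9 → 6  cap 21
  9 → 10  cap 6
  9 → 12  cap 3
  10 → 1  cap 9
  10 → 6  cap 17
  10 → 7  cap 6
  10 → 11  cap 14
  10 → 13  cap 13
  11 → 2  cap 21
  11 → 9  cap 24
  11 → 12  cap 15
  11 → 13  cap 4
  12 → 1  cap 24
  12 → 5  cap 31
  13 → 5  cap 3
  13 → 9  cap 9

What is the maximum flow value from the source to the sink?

Maximum flow value: 43

augment #1: 3→4→0 bottleneck 6, total now 6
augment #2: 3→6→0 bottleneck 12, total now 18
augment #3: 3→2→8→0 bottleneck 19, total now 37
augment #4: 3→4→10→1→8→0 bottleneck 6, total now 43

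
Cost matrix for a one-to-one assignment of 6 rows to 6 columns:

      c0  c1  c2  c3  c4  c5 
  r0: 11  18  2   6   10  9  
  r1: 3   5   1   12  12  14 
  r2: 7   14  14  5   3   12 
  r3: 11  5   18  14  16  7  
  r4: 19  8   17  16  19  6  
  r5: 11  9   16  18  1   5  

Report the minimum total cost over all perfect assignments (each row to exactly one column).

Minimum assignment cost: 22

optimal assignment: row0→col2 (cost 2), row1→col0 (cost 3), row2→col3 (cost 5), row3→col1 (cost 5), row4→col5 (cost 6), row5→col4 (cost 1)
total = 2 + 3 + 5 + 5 + 6 + 1 = 22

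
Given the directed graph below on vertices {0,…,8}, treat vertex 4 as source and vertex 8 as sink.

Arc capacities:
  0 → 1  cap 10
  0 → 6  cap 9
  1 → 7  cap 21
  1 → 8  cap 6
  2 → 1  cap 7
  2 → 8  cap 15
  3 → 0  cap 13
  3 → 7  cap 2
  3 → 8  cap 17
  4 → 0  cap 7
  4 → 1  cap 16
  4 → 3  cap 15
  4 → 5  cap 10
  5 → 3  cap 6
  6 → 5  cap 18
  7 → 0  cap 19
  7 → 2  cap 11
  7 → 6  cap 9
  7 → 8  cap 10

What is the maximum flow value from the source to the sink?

Maximum flow value: 44

augment #1: 4→1→8 bottleneck 6, total now 6
augment #2: 4→3→8 bottleneck 15, total now 21
augment #3: 4→1→7→8 bottleneck 10, total now 31
augment #4: 4→5→3→8 bottleneck 2, total now 33
augment #5: 4→0→1→7→2→8 bottleneck 7, total now 40
augment #6: 4→5→3→7→2→8 bottleneck 2, total now 42
augment #7: 4→5→3→0→1→7→2→8 bottleneck 2, total now 44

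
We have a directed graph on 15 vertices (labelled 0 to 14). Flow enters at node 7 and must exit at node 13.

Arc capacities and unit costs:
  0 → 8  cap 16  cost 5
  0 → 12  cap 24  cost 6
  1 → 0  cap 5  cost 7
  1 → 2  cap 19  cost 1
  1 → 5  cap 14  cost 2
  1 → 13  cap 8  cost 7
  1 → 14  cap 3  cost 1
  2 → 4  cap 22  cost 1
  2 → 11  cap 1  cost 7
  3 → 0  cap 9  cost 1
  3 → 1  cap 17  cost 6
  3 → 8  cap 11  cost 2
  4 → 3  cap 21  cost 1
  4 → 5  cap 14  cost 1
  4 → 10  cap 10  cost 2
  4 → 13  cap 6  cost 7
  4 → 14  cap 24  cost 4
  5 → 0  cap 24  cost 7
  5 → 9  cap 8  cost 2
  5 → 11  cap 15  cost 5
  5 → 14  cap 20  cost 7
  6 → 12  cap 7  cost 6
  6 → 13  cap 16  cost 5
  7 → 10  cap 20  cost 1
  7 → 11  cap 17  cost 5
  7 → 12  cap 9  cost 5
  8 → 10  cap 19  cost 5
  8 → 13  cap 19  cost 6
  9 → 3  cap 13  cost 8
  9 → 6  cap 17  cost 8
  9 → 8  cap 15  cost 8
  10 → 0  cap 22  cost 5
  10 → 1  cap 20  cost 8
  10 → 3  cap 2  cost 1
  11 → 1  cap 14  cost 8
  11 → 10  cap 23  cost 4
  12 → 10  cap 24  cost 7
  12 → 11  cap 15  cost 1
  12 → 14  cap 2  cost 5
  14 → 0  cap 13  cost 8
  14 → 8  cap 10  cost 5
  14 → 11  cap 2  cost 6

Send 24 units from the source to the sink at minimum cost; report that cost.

shortest-cost path #1: 7→10→3→8→13 push 2 @ unit cost 10 (adds 20)
shortest-cost path #2: 7→10→1→13 push 8 @ unit cost 16 (adds 128)
shortest-cost path #3: 7→10→0→8→13 push 10 @ unit cost 17 (adds 170)
shortest-cost path #4: 7→12→14→8→13 push 2 @ unit cost 21 (adds 42)
shortest-cost path #5: 7→11→1→10→0→8→13 push 2 @ unit cost 21 (adds 42)
total cost = 402

Minimum cost for 24 units: 402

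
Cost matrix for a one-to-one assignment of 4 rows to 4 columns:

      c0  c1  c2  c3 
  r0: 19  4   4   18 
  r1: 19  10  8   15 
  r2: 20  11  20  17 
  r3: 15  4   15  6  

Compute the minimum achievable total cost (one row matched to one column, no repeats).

Minimum assignment cost: 38

optimal assignment: row0→col1 (cost 4), row1→col2 (cost 8), row2→col0 (cost 20), row3→col3 (cost 6)
total = 4 + 8 + 20 + 6 = 38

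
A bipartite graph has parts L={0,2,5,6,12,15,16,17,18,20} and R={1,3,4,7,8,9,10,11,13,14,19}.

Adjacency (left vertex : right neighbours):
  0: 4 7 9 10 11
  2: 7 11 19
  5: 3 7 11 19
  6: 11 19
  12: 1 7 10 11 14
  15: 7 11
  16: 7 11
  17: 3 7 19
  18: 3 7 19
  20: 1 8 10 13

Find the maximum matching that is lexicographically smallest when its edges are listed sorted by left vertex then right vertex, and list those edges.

|M| = 7 (so the lex-smallest maximum matching has 7 edges)
process left vertices in ascending order; for each, take the smallest-labelled available neighbour that still permits 7 edges overall, or leave it unmatched if none does
lex-smallest matching: {0-4, 2-7, 5-3, 6-11, 12-1, 17-19, 20-8}

Lex-smallest maximum matching: {(0,4), (2,7), (5,3), (6,11), (12,1), (17,19), (20,8)}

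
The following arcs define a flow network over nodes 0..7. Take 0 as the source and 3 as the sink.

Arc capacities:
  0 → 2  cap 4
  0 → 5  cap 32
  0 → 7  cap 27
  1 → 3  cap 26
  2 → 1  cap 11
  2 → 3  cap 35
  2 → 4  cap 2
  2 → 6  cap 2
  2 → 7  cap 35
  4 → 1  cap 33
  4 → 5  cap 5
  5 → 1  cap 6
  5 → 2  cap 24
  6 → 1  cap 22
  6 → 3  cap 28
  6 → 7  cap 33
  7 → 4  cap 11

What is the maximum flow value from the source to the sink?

augment #1: 0→2→3 bottleneck 4, total now 4
augment #2: 0→5→1→3 bottleneck 6, total now 10
augment #3: 0→5→2→3 bottleneck 24, total now 34
augment #4: 0→7→4→1→3 bottleneck 11, total now 45

Maximum flow value: 45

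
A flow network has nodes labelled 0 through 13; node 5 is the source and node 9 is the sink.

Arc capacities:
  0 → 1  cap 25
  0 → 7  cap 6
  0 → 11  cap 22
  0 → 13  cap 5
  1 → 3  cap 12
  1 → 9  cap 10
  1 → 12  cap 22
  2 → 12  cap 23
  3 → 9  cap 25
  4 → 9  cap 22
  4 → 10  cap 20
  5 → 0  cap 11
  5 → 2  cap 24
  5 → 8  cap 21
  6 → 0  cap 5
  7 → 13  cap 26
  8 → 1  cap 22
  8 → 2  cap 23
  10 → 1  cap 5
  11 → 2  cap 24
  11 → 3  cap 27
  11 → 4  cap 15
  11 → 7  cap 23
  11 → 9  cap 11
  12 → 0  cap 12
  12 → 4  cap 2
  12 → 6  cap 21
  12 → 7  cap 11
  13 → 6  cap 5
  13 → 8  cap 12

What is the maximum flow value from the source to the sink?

Maximum flow value: 46

augment #1: 5→0→1→9 bottleneck 10, total now 10
augment #2: 5→0→11→9 bottleneck 1, total now 11
augment #3: 5→2→12→4→9 bottleneck 2, total now 13
augment #4: 5→8→1→3→9 bottleneck 12, total now 25
augment #5: 5→2→12→0→11→9 bottleneck 10, total now 35
augment #6: 5→2→12→0→11→3→9 bottleneck 2, total now 37
augment #7: 5→8→1→0→11→3→9 bottleneck 9, total now 46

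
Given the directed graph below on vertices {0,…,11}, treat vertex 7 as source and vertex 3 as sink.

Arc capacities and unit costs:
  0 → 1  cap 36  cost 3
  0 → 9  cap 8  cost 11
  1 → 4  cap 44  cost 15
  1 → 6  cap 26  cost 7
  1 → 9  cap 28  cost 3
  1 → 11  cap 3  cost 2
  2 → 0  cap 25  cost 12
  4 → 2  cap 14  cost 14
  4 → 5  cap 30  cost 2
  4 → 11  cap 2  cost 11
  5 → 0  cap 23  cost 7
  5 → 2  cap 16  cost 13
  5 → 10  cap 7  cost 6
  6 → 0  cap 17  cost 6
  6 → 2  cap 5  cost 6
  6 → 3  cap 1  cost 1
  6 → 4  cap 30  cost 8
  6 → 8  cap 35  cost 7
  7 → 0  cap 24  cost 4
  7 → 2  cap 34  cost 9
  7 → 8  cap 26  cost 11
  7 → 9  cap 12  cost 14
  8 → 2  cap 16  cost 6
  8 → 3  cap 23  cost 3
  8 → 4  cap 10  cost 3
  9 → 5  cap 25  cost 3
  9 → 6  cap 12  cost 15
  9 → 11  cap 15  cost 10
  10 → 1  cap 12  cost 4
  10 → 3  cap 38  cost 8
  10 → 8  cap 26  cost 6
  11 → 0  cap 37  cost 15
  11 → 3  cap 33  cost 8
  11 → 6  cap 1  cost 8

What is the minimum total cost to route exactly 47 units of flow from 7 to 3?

shortest-cost path #1: 7→8→3 push 23 @ unit cost 14 (adds 322)
shortest-cost path #2: 7→0→1→6→3 push 1 @ unit cost 15 (adds 15)
shortest-cost path #3: 7→0→1→11→3 push 3 @ unit cost 17 (adds 51)
shortest-cost path #4: 7→0→1→9→5→10→3 push 7 @ unit cost 27 (adds 189)
shortest-cost path #5: 7→0→1→9→11→3 push 13 @ unit cost 28 (adds 364)
total cost = 941

Minimum cost for 47 units: 941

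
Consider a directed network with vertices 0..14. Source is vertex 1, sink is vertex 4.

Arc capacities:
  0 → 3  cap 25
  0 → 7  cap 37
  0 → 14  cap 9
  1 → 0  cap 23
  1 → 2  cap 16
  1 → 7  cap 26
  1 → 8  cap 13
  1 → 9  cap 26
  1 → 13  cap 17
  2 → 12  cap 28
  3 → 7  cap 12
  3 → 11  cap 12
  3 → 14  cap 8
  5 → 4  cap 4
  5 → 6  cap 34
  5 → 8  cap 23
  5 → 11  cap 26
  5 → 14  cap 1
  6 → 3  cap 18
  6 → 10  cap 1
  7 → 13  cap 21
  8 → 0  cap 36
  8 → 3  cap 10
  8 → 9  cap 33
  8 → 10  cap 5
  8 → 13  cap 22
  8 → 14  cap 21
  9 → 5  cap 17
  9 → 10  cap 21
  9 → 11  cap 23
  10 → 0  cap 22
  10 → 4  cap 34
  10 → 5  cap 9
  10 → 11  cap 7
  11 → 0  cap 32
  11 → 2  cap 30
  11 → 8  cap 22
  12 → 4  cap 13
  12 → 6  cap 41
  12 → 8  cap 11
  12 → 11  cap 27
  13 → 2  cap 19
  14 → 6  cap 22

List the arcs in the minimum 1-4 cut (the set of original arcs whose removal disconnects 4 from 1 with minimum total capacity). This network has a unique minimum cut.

augment #1: 1→2→12→4 push 13
augment #2: 1→8→10→4 push 5
augment #3: 1→9→5→4 push 4
augment #4: 1→9→10→4 push 21
augment #5: 1→0→14→6→10→4 push 1
max flow = 44; residual-reachable set from 1 gives S-side
cut edges (S→T): {(5,4), (6,10), (8,10), (9,10), (12,4)} total cap 44

Min-cut arcs: {(5,4), (6,10), (8,10), (9,10), (12,4)} (total capacity 44)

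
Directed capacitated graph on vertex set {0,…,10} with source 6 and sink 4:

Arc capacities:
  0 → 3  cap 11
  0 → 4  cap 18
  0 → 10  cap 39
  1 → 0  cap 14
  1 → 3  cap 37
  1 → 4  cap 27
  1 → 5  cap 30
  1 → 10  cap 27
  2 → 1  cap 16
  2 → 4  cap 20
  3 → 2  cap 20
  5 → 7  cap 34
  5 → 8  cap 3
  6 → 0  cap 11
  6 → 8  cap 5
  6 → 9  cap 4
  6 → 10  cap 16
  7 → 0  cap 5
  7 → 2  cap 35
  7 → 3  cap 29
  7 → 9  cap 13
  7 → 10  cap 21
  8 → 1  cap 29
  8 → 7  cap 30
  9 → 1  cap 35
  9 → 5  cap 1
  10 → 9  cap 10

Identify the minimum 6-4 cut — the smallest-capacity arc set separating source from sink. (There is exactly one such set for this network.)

Min-cut arcs: {(6,0), (6,8), (6,9), (10,9)} (total capacity 30)

augment #1: 6→0→4 push 11
augment #2: 6→8→1→4 push 5
augment #3: 6→9→1→4 push 4
augment #4: 6→10→9→1→4 push 10
max flow = 30; residual-reachable set from 6 gives S-side
cut edges (S→T): {(6,0), (6,8), (6,9), (10,9)} total cap 30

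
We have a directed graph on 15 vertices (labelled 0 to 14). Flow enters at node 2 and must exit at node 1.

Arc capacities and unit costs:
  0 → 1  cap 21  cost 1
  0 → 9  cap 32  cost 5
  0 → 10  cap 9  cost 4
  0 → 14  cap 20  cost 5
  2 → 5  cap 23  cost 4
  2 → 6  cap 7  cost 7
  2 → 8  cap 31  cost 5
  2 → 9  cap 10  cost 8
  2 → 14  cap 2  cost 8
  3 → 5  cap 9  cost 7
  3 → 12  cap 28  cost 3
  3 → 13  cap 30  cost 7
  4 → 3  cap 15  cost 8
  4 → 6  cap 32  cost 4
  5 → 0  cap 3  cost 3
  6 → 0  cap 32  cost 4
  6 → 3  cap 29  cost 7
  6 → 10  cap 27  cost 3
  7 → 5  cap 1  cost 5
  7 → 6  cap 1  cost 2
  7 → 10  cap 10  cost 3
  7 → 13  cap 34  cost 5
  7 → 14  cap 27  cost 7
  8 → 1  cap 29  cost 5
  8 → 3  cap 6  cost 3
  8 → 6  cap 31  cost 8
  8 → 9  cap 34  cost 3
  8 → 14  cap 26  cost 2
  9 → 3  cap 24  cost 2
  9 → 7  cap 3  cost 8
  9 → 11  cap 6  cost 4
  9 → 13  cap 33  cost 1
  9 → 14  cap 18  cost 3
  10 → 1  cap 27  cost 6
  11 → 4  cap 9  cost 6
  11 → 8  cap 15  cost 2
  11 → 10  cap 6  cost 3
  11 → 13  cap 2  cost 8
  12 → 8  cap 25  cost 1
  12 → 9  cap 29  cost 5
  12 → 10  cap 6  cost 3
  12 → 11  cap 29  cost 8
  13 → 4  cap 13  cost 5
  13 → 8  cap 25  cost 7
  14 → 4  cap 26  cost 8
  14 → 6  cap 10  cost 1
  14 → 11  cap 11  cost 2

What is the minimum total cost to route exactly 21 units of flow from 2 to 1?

Minimum cost for 21 units: 204

shortest-cost path #1: 2→5→0→1 push 3 @ unit cost 8 (adds 24)
shortest-cost path #2: 2→8→1 push 18 @ unit cost 10 (adds 180)
total cost = 204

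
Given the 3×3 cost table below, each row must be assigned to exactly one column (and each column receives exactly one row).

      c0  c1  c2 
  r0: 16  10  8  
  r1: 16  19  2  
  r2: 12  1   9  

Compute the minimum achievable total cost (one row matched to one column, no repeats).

optimal assignment: row0→col0 (cost 16), row1→col2 (cost 2), row2→col1 (cost 1)
total = 16 + 2 + 1 = 19

Minimum assignment cost: 19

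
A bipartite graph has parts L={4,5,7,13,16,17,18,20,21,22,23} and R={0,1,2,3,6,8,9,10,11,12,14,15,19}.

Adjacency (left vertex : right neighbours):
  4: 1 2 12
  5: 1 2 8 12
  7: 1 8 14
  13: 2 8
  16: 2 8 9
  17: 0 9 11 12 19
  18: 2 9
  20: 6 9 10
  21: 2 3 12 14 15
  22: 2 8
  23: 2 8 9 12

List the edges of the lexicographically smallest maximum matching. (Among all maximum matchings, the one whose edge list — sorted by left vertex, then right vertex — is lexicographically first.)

|M| = 9 (so the lex-smallest maximum matching has 9 edges)
process left vertices in ascending order; for each, take the smallest-labelled available neighbour that still permits 9 edges overall, or leave it unmatched if none does
lex-smallest matching: {4-1, 5-2, 7-14, 13-8, 16-9, 17-0, 20-6, 21-3, 23-12}

Lex-smallest maximum matching: {(4,1), (5,2), (7,14), (13,8), (16,9), (17,0), (20,6), (21,3), (23,12)}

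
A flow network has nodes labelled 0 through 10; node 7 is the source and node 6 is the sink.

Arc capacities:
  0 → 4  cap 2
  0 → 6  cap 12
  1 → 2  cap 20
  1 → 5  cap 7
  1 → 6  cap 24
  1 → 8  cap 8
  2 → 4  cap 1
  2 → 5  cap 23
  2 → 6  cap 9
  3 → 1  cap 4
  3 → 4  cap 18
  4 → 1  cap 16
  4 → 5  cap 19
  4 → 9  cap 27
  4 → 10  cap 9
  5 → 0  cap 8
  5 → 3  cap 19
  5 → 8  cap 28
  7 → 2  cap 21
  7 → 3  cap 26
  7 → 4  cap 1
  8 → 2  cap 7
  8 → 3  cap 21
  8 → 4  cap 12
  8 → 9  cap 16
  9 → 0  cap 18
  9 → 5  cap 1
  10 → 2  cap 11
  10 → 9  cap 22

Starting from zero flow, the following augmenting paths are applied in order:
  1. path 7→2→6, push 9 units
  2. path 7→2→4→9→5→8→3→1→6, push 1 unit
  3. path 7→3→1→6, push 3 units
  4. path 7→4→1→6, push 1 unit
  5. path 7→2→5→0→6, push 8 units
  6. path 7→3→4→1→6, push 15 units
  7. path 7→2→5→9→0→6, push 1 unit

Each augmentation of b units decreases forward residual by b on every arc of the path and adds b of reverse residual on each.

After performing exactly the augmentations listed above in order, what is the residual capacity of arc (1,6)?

Residual capacity of (1,6): 4

after path 1 (7→2→6, push 9): res(1,6)=24
after path 2 (7→2→4→9→5→8→3→1→6, push 1): res(1,6)=23
after path 3 (7→3→1→6, push 3): res(1,6)=20
after path 4 (7→4→1→6, push 1): res(1,6)=19
after path 5 (7→2→5→0→6, push 8): res(1,6)=19
after path 6 (7→3→4→1→6, push 15): res(1,6)=4
after path 7 (7→2→5→9→0→6, push 1): res(1,6)=4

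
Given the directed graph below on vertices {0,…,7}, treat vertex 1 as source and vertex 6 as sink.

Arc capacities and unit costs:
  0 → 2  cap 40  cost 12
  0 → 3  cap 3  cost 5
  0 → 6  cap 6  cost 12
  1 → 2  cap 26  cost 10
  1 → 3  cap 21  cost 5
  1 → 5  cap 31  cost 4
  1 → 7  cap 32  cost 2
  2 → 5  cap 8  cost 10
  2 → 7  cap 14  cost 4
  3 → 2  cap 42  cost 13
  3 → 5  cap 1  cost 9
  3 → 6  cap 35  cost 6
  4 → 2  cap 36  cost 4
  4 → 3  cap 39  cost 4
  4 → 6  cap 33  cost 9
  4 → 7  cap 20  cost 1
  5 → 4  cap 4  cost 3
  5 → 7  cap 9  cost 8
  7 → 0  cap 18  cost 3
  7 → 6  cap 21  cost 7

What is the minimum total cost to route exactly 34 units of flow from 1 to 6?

shortest-cost path #1: 1→7→6 push 21 @ unit cost 9 (adds 189)
shortest-cost path #2: 1→3→6 push 13 @ unit cost 11 (adds 143)
total cost = 332

Minimum cost for 34 units: 332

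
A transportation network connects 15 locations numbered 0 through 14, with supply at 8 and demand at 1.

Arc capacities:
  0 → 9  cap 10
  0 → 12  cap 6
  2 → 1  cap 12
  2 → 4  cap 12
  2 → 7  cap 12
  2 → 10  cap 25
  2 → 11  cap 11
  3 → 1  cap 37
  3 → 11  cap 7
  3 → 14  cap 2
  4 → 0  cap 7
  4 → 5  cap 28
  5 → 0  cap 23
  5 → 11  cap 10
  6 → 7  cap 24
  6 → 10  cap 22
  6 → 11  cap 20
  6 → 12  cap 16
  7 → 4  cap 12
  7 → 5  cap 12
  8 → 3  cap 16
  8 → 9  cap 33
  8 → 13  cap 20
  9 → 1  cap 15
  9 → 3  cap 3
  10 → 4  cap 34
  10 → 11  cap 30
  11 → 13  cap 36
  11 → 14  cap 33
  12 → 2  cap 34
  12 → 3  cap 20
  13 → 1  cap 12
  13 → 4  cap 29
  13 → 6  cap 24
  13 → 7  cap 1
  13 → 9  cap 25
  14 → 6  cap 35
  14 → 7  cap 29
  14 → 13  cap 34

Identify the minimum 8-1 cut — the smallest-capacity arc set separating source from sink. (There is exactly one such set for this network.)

augment #1: 8→3→1 push 16
augment #2: 8→9→1 push 15
augment #3: 8→13→1 push 12
augment #4: 8→9→3→1 push 3
augment #5: 8→13→6→12→2→1 push 8
max flow = 54; residual-reachable set from 8 gives S-side
cut edges (S→T): {(8,3), (8,13), (9,1), (9,3)} total cap 54

Min-cut arcs: {(8,3), (8,13), (9,1), (9,3)} (total capacity 54)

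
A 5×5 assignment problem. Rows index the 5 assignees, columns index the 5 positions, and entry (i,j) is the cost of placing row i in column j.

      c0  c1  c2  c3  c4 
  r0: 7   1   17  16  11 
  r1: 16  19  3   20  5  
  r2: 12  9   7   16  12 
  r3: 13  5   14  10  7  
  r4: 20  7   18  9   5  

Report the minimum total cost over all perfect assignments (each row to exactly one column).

optimal assignment: row0→col1 (cost 1), row1→col2 (cost 3), row2→col0 (cost 12), row3→col3 (cost 10), row4→col4 (cost 5)
total = 1 + 3 + 12 + 10 + 5 = 31

Minimum assignment cost: 31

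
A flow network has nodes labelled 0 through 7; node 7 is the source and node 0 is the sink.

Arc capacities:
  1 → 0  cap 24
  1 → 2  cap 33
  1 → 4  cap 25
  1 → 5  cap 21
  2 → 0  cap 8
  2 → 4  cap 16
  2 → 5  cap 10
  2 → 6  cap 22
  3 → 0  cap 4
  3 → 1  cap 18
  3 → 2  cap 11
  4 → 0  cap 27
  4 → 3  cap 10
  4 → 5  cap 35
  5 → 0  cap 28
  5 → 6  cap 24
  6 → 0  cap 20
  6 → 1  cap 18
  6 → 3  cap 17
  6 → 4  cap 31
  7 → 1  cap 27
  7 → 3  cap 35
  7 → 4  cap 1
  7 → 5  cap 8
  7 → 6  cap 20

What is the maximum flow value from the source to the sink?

Maximum flow value: 89

augment #1: 7→1→0 bottleneck 24, total now 24
augment #2: 7→3→0 bottleneck 4, total now 28
augment #3: 7→4→0 bottleneck 1, total now 29
augment #4: 7→5→0 bottleneck 8, total now 37
augment #5: 7→6→0 bottleneck 20, total now 57
augment #6: 7→1→2→0 bottleneck 3, total now 60
augment #7: 7→3→2→0 bottleneck 5, total now 65
augment #8: 7→3→1→4→0 bottleneck 18, total now 83
augment #9: 7→3→2→4→0 bottleneck 6, total now 89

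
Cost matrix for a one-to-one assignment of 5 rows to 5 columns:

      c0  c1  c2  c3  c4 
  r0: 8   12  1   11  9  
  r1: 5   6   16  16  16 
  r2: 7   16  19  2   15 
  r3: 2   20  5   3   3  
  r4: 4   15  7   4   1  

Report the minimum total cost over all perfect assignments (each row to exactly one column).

Minimum assignment cost: 12

optimal assignment: row0→col2 (cost 1), row1→col1 (cost 6), row2→col3 (cost 2), row3→col0 (cost 2), row4→col4 (cost 1)
total = 1 + 6 + 2 + 2 + 1 = 12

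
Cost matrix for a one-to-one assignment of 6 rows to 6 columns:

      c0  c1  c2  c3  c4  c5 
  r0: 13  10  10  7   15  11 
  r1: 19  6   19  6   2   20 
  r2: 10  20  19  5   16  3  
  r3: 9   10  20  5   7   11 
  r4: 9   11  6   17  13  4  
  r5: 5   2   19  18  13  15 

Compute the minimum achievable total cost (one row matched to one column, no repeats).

Minimum assignment cost: 29

optimal assignment: row0→col3 (cost 7), row1→col4 (cost 2), row2→col5 (cost 3), row3→col0 (cost 9), row4→col2 (cost 6), row5→col1 (cost 2)
total = 7 + 2 + 3 + 9 + 6 + 2 = 29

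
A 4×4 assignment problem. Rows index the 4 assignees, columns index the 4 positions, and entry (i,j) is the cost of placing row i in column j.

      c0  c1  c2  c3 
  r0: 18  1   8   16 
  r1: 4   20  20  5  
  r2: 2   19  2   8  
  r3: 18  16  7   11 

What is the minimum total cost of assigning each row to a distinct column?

optimal assignment: row0→col1 (cost 1), row1→col3 (cost 5), row2→col0 (cost 2), row3→col2 (cost 7)
total = 1 + 5 + 2 + 7 = 15

Minimum assignment cost: 15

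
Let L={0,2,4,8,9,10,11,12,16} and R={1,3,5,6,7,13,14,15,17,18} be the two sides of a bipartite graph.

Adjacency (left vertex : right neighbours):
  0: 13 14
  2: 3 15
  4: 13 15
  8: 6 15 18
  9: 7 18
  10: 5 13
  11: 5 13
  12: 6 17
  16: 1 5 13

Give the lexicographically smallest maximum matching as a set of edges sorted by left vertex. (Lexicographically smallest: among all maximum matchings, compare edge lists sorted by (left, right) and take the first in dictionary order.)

|M| = 9 (so the lex-smallest maximum matching has 9 edges)
process left vertices in ascending order; for each, take the smallest-labelled available neighbour that still permits 9 edges overall, or leave it unmatched if none does
lex-smallest matching: {0-14, 2-3, 4-15, 8-6, 9-7, 10-5, 11-13, 12-17, 16-1}

Lex-smallest maximum matching: {(0,14), (2,3), (4,15), (8,6), (9,7), (10,5), (11,13), (12,17), (16,1)}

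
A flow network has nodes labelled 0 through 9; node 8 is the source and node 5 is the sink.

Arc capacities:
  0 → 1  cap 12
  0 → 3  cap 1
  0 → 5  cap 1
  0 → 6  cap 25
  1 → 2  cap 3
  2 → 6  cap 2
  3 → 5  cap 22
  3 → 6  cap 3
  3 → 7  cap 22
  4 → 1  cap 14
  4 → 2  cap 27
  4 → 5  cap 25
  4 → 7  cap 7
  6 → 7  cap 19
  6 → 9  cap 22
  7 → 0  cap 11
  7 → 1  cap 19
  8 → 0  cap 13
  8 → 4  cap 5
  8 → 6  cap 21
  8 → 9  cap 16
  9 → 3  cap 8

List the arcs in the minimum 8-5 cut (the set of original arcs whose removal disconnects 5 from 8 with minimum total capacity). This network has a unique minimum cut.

augment #1: 8→0→5 push 1
augment #2: 8→4→5 push 5
augment #3: 8→0→3→5 push 1
augment #4: 8→9→3→5 push 8
max flow = 15; residual-reachable set from 8 gives S-side
cut edges (S→T): {(0,3), (0,5), (8,4), (9,3)} total cap 15

Min-cut arcs: {(0,3), (0,5), (8,4), (9,3)} (total capacity 15)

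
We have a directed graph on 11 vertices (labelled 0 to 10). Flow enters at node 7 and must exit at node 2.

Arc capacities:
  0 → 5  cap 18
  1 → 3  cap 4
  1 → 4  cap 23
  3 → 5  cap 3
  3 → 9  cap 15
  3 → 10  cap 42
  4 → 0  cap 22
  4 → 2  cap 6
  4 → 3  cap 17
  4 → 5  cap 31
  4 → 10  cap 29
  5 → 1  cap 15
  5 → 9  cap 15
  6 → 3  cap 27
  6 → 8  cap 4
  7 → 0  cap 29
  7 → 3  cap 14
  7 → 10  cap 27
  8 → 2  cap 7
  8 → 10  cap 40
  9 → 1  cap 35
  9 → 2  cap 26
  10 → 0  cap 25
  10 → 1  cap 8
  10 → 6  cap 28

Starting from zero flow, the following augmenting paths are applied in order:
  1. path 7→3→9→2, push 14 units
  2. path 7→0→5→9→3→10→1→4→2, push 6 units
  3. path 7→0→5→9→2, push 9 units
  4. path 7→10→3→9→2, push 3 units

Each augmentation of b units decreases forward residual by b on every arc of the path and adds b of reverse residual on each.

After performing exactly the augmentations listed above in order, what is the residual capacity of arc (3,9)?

after path 1 (7→3→9→2, push 14): res(3,9)=1
after path 2 (7→0→5→9→3→10→1→4→2, push 6): res(3,9)=7
after path 3 (7→0→5→9→2, push 9): res(3,9)=7
after path 4 (7→10→3→9→2, push 3): res(3,9)=4

Residual capacity of (3,9): 4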